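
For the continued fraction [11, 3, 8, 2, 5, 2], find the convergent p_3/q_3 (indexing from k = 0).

Using pₖ = aₖpₖ₋₁ + pₖ₋₂, qₖ = aₖqₖ₋₁ + qₖ₋₂ (with p₋₁=1, p₋₂=0, q₋₁=0, q₋₂=1):
  k=0: a=11, p=11, q=1
  k=1: a=3, p=34, q=3
  k=2: a=8, p=283, q=25
  k=3: a=2, p=600, q=53

600/53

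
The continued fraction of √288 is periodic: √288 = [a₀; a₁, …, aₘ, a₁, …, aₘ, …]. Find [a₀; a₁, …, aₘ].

[16; 1, 32]

a₀ = ⌊√288⌋ = 16.
With m₀=0, d₀=1 and mₖ₊₁ = dₖaₖ − mₖ, dₖ₊₁ = (n − mₖ₊₁²)/dₖ, aₖ₊₁ = ⌊(a₀+mₖ₊₁)/dₖ₊₁⌋:
  k=1: m=16, d=32, a=1
  k=2: m=16, d=1, a=32
d=1 and a=2a₀=32 at k=2, so the next step gives (m, d) = (16, 32) again — its k=1 value — and the period has length 2.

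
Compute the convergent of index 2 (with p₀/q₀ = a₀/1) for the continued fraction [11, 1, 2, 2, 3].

Using pₖ = aₖpₖ₋₁ + pₖ₋₂, qₖ = aₖqₖ₋₁ + qₖ₋₂ (with p₋₁=1, p₋₂=0, q₋₁=0, q₋₂=1):
  k=0: a=11, p=11, q=1
  k=1: a=1, p=12, q=1
  k=2: a=2, p=35, q=3

35/3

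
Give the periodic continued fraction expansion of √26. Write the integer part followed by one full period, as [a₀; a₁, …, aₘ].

a₀ = ⌊√26⌋ = 5.
With m₀=0, d₀=1 and mₖ₊₁ = dₖaₖ − mₖ, dₖ₊₁ = (n − mₖ₊₁²)/dₖ, aₖ₊₁ = ⌊(a₀+mₖ₊₁)/dₖ₊₁⌋:
  k=1: m=5, d=1, a=10
d=1 and a=2a₀=10 at k=1, so the next step gives (m, d) = (5, 1) again — its k=1 value — and the period has length 1.

[5; 10]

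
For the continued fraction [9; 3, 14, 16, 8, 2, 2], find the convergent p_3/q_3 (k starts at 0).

Using pₖ = aₖpₖ₋₁ + pₖ₋₂, qₖ = aₖqₖ₋₁ + qₖ₋₂ (with p₋₁=1, p₋₂=0, q₋₁=0, q₋₂=1):
  k=0: a=9, p=9, q=1
  k=1: a=3, p=28, q=3
  k=2: a=14, p=401, q=43
  k=3: a=16, p=6444, q=691

6444/691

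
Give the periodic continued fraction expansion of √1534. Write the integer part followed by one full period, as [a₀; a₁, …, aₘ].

[39; 6, 78]

a₀ = ⌊√1534⌋ = 39.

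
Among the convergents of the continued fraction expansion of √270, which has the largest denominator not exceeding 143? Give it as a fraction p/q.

2284/139

√270 = [16; 2, 3, 6, 3, 2, 32, …] (period length 6).
Convergents:
  p_0/q_0 = 16/1
  p_1/q_1 = 33/2
  p_2/q_2 = 115/7
  p_3/q_3 = 723/44
  p_4/q_4 = 2284/139
  p_5/q_5 = 5291/322
q_4 = 139 ≤ 143 < 322 = q_5, so the answer is 2284/139.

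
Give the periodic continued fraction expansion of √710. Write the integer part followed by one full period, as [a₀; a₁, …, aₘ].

a₀ = ⌊√710⌋ = 26.

[26; 1, 1, 1, 4, 1, 1, 1, 52]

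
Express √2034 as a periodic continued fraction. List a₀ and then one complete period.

a₀ = ⌊√2034⌋ = 45.
With m₀=0, d₀=1 and mₖ₊₁ = dₖaₖ − mₖ, dₖ₊₁ = (n − mₖ₊₁²)/dₖ, aₖ₊₁ = ⌊(a₀+mₖ₊₁)/dₖ₊₁⌋:
  k=1: m=45, d=9, a=10
  k=2: m=45, d=1, a=90
d=1 and a=2a₀=90 at k=2, so the next step gives (m, d) = (45, 9) again — its k=1 value — and the period has length 2.

[45; 10, 90]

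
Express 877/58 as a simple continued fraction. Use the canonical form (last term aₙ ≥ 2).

877 = 15×58 + 7
58 = 8×7 + 2
7 = 3×2 + 1
2 = 2×1 + 0  (stop)
So 877/58 = [15; 8, 3, 2].

[15; 8, 3, 2]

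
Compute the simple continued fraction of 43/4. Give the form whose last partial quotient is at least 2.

43 = 10*4 + 3
4 = 1*3 + 1
3 = 3*1 + 0  (stop)
So 43/4 = [10; 1, 3].

[10; 1, 3]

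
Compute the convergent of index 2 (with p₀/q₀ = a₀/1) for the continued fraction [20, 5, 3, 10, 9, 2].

323/16

Using pₖ = aₖpₖ₋₁ + pₖ₋₂, qₖ = aₖqₖ₋₁ + qₖ₋₂ (with p₋₁=1, p₋₂=0, q₋₁=0, q₋₂=1):
  k=0: a=20, p=20, q=1
  k=1: a=5, p=101, q=5
  k=2: a=3, p=323, q=16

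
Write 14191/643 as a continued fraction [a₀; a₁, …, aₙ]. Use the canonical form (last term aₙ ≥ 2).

[22; 14, 3, 2, 6]

14191 = 22*643 + 45
643 = 14*45 + 13
45 = 3*13 + 6
13 = 2*6 + 1
6 = 6*1 + 0  (stop)
So 14191/643 = [22; 14, 3, 2, 6].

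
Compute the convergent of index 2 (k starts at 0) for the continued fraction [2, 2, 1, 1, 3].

7/3

Using pₖ = aₖpₖ₋₁ + pₖ₋₂, qₖ = aₖqₖ₋₁ + qₖ₋₂ (with p₋₁=1, p₋₂=0, q₋₁=0, q₋₂=1):
  k=0: a=2, p=2, q=1
  k=1: a=2, p=5, q=2
  k=2: a=1, p=7, q=3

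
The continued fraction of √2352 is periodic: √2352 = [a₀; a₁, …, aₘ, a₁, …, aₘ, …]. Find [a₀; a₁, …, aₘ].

[48; 2, 96]

a₀ = ⌊√2352⌋ = 48.
With m₀=0, d₀=1 and mₖ₊₁ = dₖaₖ − mₖ, dₖ₊₁ = (n − mₖ₊₁²)/dₖ, aₖ₊₁ = ⌊(a₀+mₖ₊₁)/dₖ₊₁⌋:
  k=1: m=48, d=48, a=2
  k=2: m=48, d=1, a=96
d=1 and a=2a₀=96 at k=2, so the next step gives (m, d) = (48, 48) again — its k=1 value — and the period has length 2.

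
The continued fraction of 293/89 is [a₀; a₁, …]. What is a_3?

293 = 3·89 + 26   →  a_0 = 3
89 = 3·26 + 11   →  a_1 = 3
26 = 2·11 + 4   →  a_2 = 2
11 = 2·4 + 3   →  a_3 = 2

2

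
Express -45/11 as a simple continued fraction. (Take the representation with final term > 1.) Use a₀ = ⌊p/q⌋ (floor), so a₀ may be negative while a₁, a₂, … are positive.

[-5; 1, 10]

-45 = -5×11 + 10
11 = 1×10 + 1
10 = 10×1 + 0  (stop)
So -45/11 = [-5; 1, 10].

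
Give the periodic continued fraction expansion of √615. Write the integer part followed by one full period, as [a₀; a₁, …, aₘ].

a₀ = ⌊√615⌋ = 24.
With m₀=0, d₀=1 and mₖ₊₁ = dₖaₖ − mₖ, dₖ₊₁ = (n − mₖ₊₁²)/dₖ, aₖ₊₁ = ⌊(a₀+mₖ₊₁)/dₖ₊₁⌋:
  k=1: m=24, d=39, a=1
  k=2: m=15, d=10, a=3
  k=3: m=15, d=39, a=1
  k=4: m=24, d=1, a=48
d=1 and a=2a₀=48 at k=4, so the next step gives (m, d) = (24, 39) again — its k=1 value — and the period has length 4.

[24; 1, 3, 1, 48]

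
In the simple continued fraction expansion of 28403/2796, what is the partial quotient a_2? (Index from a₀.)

3

28403 = 10·2796 + 443   →  a_0 = 10
2796 = 6·443 + 138   →  a_1 = 6
443 = 3·138 + 29   →  a_2 = 3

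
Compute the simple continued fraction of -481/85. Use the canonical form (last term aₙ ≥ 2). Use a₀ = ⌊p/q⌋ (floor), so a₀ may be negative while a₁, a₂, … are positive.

-481 = -6·85 + 29
85 = 2·29 + 27
29 = 1·27 + 2
27 = 13·2 + 1
2 = 2·1 + 0  (stop)
So -481/85 = [-6; 2, 1, 13, 2].

[-6; 2, 1, 13, 2]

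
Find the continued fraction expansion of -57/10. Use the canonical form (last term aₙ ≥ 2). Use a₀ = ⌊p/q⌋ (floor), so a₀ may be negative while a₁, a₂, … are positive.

[-6; 3, 3]

-57 = -6·10 + 3
10 = 3·3 + 1
3 = 3·1 + 0  (stop)
So -57/10 = [-6; 3, 3].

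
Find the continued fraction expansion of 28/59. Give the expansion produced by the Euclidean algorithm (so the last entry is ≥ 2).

[0; 2, 9, 3]

28 = 0*59 + 28
59 = 2*28 + 3
28 = 9*3 + 1
3 = 3*1 + 0  (stop)
So 28/59 = [0; 2, 9, 3].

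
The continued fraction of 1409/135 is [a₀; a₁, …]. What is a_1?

2

1409 = 10·135 + 59   →  a_0 = 10
135 = 2·59 + 17   →  a_1 = 2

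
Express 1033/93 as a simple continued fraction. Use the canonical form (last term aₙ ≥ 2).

[11; 9, 3, 3]

1033 = 11·93 + 10
93 = 9·10 + 3
10 = 3·3 + 1
3 = 3·1 + 0  (stop)
So 1033/93 = [11; 9, 3, 3].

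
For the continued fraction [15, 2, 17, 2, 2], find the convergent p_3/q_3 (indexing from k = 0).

Using pₖ = aₖpₖ₋₁ + pₖ₋₂, qₖ = aₖqₖ₋₁ + qₖ₋₂ (with p₋₁=1, p₋₂=0, q₋₁=0, q₋₂=1):
  k=0: a=15, p=15, q=1
  k=1: a=2, p=31, q=2
  k=2: a=17, p=542, q=35
  k=3: a=2, p=1115, q=72

1115/72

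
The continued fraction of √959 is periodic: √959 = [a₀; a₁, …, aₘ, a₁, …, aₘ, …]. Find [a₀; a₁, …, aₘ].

a₀ = ⌊√959⌋ = 30.
With m₀=0, d₀=1 and mₖ₊₁ = dₖaₖ − mₖ, dₖ₊₁ = (n − mₖ₊₁²)/dₖ, aₖ₊₁ = ⌊(a₀+mₖ₊₁)/dₖ₊₁⌋:
  k=1: m=30, d=59, a=1
  k=2: m=29, d=2, a=29
  k=3: m=29, d=59, a=1
  k=4: m=30, d=1, a=60
d=1 and a=2a₀=60 at k=4, so the next step gives (m, d) = (30, 59) again — its k=1 value — and the period has length 4.

[30; 1, 29, 1, 60]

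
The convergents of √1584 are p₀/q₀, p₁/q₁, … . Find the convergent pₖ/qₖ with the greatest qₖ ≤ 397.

15681/394

√1584 = [39; 1, 3, 1, 78, …] (period length 4).
Convergents:
  p_0/q_0 = 39/1
  p_1/q_1 = 40/1
  p_2/q_2 = 159/4
  p_3/q_3 = 199/5
  p_4/q_4 = 15681/394
  p_5/q_5 = 15880/399
q_4 = 394 ≤ 397 < 399 = q_5, so the answer is 15681/394.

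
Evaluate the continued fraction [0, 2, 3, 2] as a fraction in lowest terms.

7/16

Fold from the inside: start with 2/1.
  3 + 1/2 = 7/2
  2 + 2/7 = 16/7
  0 + 7/16 = 7/16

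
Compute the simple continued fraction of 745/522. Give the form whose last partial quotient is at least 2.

745 = 1*522 + 223
522 = 2*223 + 76
223 = 2*76 + 71
76 = 1*71 + 5
71 = 14*5 + 1
5 = 5*1 + 0  (stop)
So 745/522 = [1; 2, 2, 1, 14, 5].

[1; 2, 2, 1, 14, 5]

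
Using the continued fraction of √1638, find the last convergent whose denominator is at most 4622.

117248/2897

√1638 = [40; 2, 8, 2, 80, …] (period length 4).
Convergents:
  p_0/q_0 = 40/1
  p_1/q_1 = 81/2
  p_2/q_2 = 688/17
  p_3/q_3 = 1457/36
  p_4/q_4 = 117248/2897
  p_5/q_5 = 235953/5830
q_4 = 2897 ≤ 4622 < 5830 = q_5, so the answer is 117248/2897.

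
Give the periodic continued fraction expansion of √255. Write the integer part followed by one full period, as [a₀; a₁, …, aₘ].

[15; 1, 30]

a₀ = ⌊√255⌋ = 15.
With m₀=0, d₀=1 and mₖ₊₁ = dₖaₖ − mₖ, dₖ₊₁ = (n − mₖ₊₁²)/dₖ, aₖ₊₁ = ⌊(a₀+mₖ₊₁)/dₖ₊₁⌋:
  k=1: m=15, d=30, a=1
  k=2: m=15, d=1, a=30
d=1 and a=2a₀=30 at k=2, so the next step gives (m, d) = (15, 30) again — its k=1 value — and the period has length 2.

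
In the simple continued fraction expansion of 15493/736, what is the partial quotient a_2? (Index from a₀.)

1

15493 = 21·736 + 37   →  a_0 = 21
736 = 19·37 + 33   →  a_1 = 19
37 = 1·33 + 4   →  a_2 = 1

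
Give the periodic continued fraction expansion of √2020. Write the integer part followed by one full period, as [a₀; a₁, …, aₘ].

a₀ = ⌊√2020⌋ = 44.

[44; 1, 16, 1, 88]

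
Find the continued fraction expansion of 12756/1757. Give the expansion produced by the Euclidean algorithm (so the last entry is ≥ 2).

[7; 3, 1, 5, 2, 3, 2, 4]

12756 = 7·1757 + 457
1757 = 3·457 + 386
457 = 1·386 + 71
386 = 5·71 + 31
71 = 2·31 + 9
31 = 3·9 + 4
9 = 2·4 + 1
4 = 4·1 + 0  (stop)
So 12756/1757 = [7; 3, 1, 5, 2, 3, 2, 4].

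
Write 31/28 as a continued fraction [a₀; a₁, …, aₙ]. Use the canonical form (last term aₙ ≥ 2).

31 = 1×28 + 3
28 = 9×3 + 1
3 = 3×1 + 0  (stop)
So 31/28 = [1; 9, 3].

[1; 9, 3]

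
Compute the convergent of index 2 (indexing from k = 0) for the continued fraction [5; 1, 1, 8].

Using pₖ = aₖpₖ₋₁ + pₖ₋₂, qₖ = aₖqₖ₋₁ + qₖ₋₂ (with p₋₁=1, p₋₂=0, q₋₁=0, q₋₂=1):
  k=0: a=5, p=5, q=1
  k=1: a=1, p=6, q=1
  k=2: a=1, p=11, q=2

11/2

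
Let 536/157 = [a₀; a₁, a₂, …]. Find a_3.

536 = 3·157 + 65   →  a_0 = 3
157 = 2·65 + 27   →  a_1 = 2
65 = 2·27 + 11   →  a_2 = 2
27 = 2·11 + 5   →  a_3 = 2

2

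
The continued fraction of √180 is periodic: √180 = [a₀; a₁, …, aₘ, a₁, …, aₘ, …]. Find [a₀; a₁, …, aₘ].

[13; 2, 2, 2, 26]

a₀ = ⌊√180⌋ = 13.
With m₀=0, d₀=1 and mₖ₊₁ = dₖaₖ − mₖ, dₖ₊₁ = (n − mₖ₊₁²)/dₖ, aₖ₊₁ = ⌊(a₀+mₖ₊₁)/dₖ₊₁⌋:
  k=1: m=13, d=11, a=2
  k=2: m=9, d=9, a=2
  k=3: m=9, d=11, a=2
  k=4: m=13, d=1, a=26
d=1 and a=2a₀=26 at k=4, so the next step gives (m, d) = (13, 11) again — its k=1 value — and the period has length 4.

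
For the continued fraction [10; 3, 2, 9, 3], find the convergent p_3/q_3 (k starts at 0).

Using pₖ = aₖpₖ₋₁ + pₖ₋₂, qₖ = aₖqₖ₋₁ + qₖ₋₂ (with p₋₁=1, p₋₂=0, q₋₁=0, q₋₂=1):
  k=0: a=10, p=10, q=1
  k=1: a=3, p=31, q=3
  k=2: a=2, p=72, q=7
  k=3: a=9, p=679, q=66

679/66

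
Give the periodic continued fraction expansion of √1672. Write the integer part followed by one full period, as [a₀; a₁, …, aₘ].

a₀ = ⌊√1672⌋ = 40.
With m₀=0, d₀=1 and mₖ₊₁ = dₖaₖ − mₖ, dₖ₊₁ = (n − mₖ₊₁²)/dₖ, aₖ₊₁ = ⌊(a₀+mₖ₊₁)/dₖ₊₁⌋:
  k=1: m=40, d=72, a=1
  k=2: m=32, d=9, a=8
  k=3: m=40, d=8, a=10
  k=4: m=40, d=9, a=8
  k=5: m=32, d=72, a=1
  k=6: m=40, d=1, a=80
d=1 and a=2a₀=80 at k=6, so the next step gives (m, d) = (40, 72) again — its k=1 value — and the period has length 6.

[40; 1, 8, 10, 8, 1, 80]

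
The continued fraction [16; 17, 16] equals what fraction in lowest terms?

Using pₖ = aₖpₖ₋₁ + pₖ₋₂ and qₖ = aₖqₖ₋₁ + qₖ₋₂:
  k=0: a=16, p=16, q=1
  k=1: a=17, p=273, q=17
  k=2: a=16, p=4384, q=273

4384/273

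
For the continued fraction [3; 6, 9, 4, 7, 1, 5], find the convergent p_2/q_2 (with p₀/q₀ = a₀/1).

174/55

Using pₖ = aₖpₖ₋₁ + pₖ₋₂, qₖ = aₖqₖ₋₁ + qₖ₋₂ (with p₋₁=1, p₋₂=0, q₋₁=0, q₋₂=1):
  k=0: a=3, p=3, q=1
  k=1: a=6, p=19, q=6
  k=2: a=9, p=174, q=55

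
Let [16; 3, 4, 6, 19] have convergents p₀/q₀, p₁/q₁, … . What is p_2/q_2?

212/13

Using pₖ = aₖpₖ₋₁ + pₖ₋₂, qₖ = aₖqₖ₋₁ + qₖ₋₂ (with p₋₁=1, p₋₂=0, q₋₁=0, q₋₂=1):
  k=0: a=16, p=16, q=1
  k=1: a=3, p=49, q=3
  k=2: a=4, p=212, q=13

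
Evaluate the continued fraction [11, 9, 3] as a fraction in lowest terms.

Fold from the inside: start with 3/1.
  9 + 1/3 = 28/3
  11 + 3/28 = 311/28

311/28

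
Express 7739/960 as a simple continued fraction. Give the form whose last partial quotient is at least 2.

7739 = 8×960 + 59
960 = 16×59 + 16
59 = 3×16 + 11
16 = 1×11 + 5
11 = 2×5 + 1
5 = 5×1 + 0  (stop)
So 7739/960 = [8; 16, 3, 1, 2, 5].

[8; 16, 3, 1, 2, 5]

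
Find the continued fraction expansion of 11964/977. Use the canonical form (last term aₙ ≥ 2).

[12; 4, 14, 8, 2]

11964 = 12·977 + 240
977 = 4·240 + 17
240 = 14·17 + 2
17 = 8·2 + 1
2 = 2·1 + 0  (stop)
So 11964/977 = [12; 4, 14, 8, 2].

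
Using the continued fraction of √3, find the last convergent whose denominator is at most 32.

26/15

√3 = [1; 1, 2, …] (period length 2).
Convergents:
  p_0/q_0 = 1/1
  p_1/q_1 = 2/1
  p_2/q_2 = 5/3
  p_3/q_3 = 7/4
  p_4/q_4 = 19/11
  p_5/q_5 = 26/15
  p_6/q_6 = 71/41
q_5 = 15 ≤ 32 < 41 = q_6, so the answer is 26/15.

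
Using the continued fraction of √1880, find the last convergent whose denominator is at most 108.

√1880 = [43; 2, 1, 3, 1, 2, 86, …] (period length 6).
Convergents:
  p_0/q_0 = 43/1
  p_1/q_1 = 87/2
  p_2/q_2 = 130/3
  p_3/q_3 = 477/11
  p_4/q_4 = 607/14
  p_5/q_5 = 1691/39
  p_6/q_6 = 146033/3368
q_5 = 39 ≤ 108 < 3368 = q_6, so the answer is 1691/39.

1691/39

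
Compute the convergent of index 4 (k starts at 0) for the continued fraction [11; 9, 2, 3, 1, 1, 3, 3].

944/85

Using pₖ = aₖpₖ₋₁ + pₖ₋₂, qₖ = aₖqₖ₋₁ + qₖ₋₂ (with p₋₁=1, p₋₂=0, q₋₁=0, q₋₂=1):
  k=0: a=11, p=11, q=1
  k=1: a=9, p=100, q=9
  k=2: a=2, p=211, q=19
  k=3: a=3, p=733, q=66
  k=4: a=1, p=944, q=85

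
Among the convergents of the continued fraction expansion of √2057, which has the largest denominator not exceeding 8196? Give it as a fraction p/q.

√2057 = [45; 2, 1, 4, 1, 2, 90, …] (period length 6).
Convergents:
  p_0/q_0 = 45/1
  p_1/q_1 = 91/2
  p_2/q_2 = 136/3
  p_3/q_3 = 635/14
  p_4/q_4 = 771/17
  p_5/q_5 = 2177/48
  p_6/q_6 = 196701/4337
  p_7/q_7 = 395579/8722
q_6 = 4337 ≤ 8196 < 8722 = q_7, so the answer is 196701/4337.

196701/4337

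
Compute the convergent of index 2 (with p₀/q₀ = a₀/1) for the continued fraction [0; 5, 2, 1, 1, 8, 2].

2/11

Using pₖ = aₖpₖ₋₁ + pₖ₋₂, qₖ = aₖqₖ₋₁ + qₖ₋₂ (with p₋₁=1, p₋₂=0, q₋₁=0, q₋₂=1):
  k=0: a=0, p=0, q=1
  k=1: a=5, p=1, q=5
  k=2: a=2, p=2, q=11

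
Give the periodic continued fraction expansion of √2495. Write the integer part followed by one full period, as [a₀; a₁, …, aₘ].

a₀ = ⌊√2495⌋ = 49.
With m₀=0, d₀=1 and mₖ₊₁ = dₖaₖ − mₖ, dₖ₊₁ = (n − mₖ₊₁²)/dₖ, aₖ₊₁ = ⌊(a₀+mₖ₊₁)/dₖ₊₁⌋:
  k=1: m=49, d=94, a=1
  k=2: m=45, d=5, a=18
  k=3: m=45, d=94, a=1
  k=4: m=49, d=1, a=98
d=1 and a=2a₀=98 at k=4, so the next step gives (m, d) = (49, 94) again — its k=1 value — and the period has length 4.

[49; 1, 18, 1, 98]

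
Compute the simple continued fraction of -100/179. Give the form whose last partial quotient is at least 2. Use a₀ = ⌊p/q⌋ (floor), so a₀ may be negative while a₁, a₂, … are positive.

[-1; 2, 3, 1, 3, 5]

-100 = -1*179 + 79
179 = 2*79 + 21
79 = 3*21 + 16
21 = 1*16 + 5
16 = 3*5 + 1
5 = 5*1 + 0  (stop)
So -100/179 = [-1; 2, 3, 1, 3, 5].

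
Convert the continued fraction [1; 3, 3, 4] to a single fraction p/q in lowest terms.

Fold from the inside: start with 4/1.
  3 + 1/4 = 13/4
  3 + 4/13 = 43/13
  1 + 13/43 = 56/43

56/43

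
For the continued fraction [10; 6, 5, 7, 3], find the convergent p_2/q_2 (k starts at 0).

Using pₖ = aₖpₖ₋₁ + pₖ₋₂, qₖ = aₖqₖ₋₁ + qₖ₋₂ (with p₋₁=1, p₋₂=0, q₋₁=0, q₋₂=1):
  k=0: a=10, p=10, q=1
  k=1: a=6, p=61, q=6
  k=2: a=5, p=315, q=31

315/31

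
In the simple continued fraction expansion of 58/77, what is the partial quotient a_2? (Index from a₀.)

58 = 0·77 + 58   →  a_0 = 0
77 = 1·58 + 19   →  a_1 = 1
58 = 3·19 + 1   →  a_2 = 3

3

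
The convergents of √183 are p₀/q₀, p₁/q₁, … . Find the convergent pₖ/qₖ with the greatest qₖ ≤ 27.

257/19

√183 = [13; 1, 1, 8, 1, 1, 26, …] (period length 6).
Convergents:
  p_0/q_0 = 13/1
  p_1/q_1 = 14/1
  p_2/q_2 = 27/2
  p_3/q_3 = 230/17
  p_4/q_4 = 257/19
  p_5/q_5 = 487/36
q_4 = 19 ≤ 27 < 36 = q_5, so the answer is 257/19.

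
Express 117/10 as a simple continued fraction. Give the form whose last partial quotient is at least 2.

[11; 1, 2, 3]

117 = 11*10 + 7
10 = 1*7 + 3
7 = 2*3 + 1
3 = 3*1 + 0  (stop)
So 117/10 = [11; 1, 2, 3].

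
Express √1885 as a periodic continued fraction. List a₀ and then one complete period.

[43; 2, 2, 2, 86]

a₀ = ⌊√1885⌋ = 43.
With m₀=0, d₀=1 and mₖ₊₁ = dₖaₖ − mₖ, dₖ₊₁ = (n − mₖ₊₁²)/dₖ, aₖ₊₁ = ⌊(a₀+mₖ₊₁)/dₖ₊₁⌋:
  k=1: m=43, d=36, a=2
  k=2: m=29, d=29, a=2
  k=3: m=29, d=36, a=2
  k=4: m=43, d=1, a=86
d=1 and a=2a₀=86 at k=4, so the next step gives (m, d) = (43, 36) again — its k=1 value — and the period has length 4.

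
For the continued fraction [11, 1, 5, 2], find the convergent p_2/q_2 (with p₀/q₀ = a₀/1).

71/6

Using pₖ = aₖpₖ₋₁ + pₖ₋₂, qₖ = aₖqₖ₋₁ + qₖ₋₂ (with p₋₁=1, p₋₂=0, q₋₁=0, q₋₂=1):
  k=0: a=11, p=11, q=1
  k=1: a=1, p=12, q=1
  k=2: a=5, p=71, q=6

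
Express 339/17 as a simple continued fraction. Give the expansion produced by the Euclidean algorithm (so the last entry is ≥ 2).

[19; 1, 16]

339 = 19*17 + 16
17 = 1*16 + 1
16 = 16*1 + 0  (stop)
So 339/17 = [19; 1, 16].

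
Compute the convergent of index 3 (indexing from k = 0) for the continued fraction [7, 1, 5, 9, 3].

431/55

Using pₖ = aₖpₖ₋₁ + pₖ₋₂, qₖ = aₖqₖ₋₁ + qₖ₋₂ (with p₋₁=1, p₋₂=0, q₋₁=0, q₋₂=1):
  k=0: a=7, p=7, q=1
  k=1: a=1, p=8, q=1
  k=2: a=5, p=47, q=6
  k=3: a=9, p=431, q=55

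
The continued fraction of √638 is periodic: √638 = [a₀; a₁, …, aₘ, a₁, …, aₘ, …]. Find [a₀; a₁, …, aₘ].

a₀ = ⌊√638⌋ = 25.
With m₀=0, d₀=1 and mₖ₊₁ = dₖaₖ − mₖ, dₖ₊₁ = (n − mₖ₊₁²)/dₖ, aₖ₊₁ = ⌊(a₀+mₖ₊₁)/dₖ₊₁⌋:
  k=1: m=25, d=13, a=3
  k=2: m=14, d=34, a=1
  k=3: m=20, d=7, a=6
  k=4: m=22, d=22, a=2
  k=5: m=22, d=7, a=6
  k=6: m=20, d=34, a=1
  k=7: m=14, d=13, a=3
  k=8: m=25, d=1, a=50
d=1 and a=2a₀=50 at k=8, so the next step gives (m, d) = (25, 13) again — its k=1 value — and the period has length 8.

[25; 3, 1, 6, 2, 6, 1, 3, 50]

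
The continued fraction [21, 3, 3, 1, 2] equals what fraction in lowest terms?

Using pₖ = aₖpₖ₋₁ + pₖ₋₂ and qₖ = aₖqₖ₋₁ + qₖ₋₂:
  k=0: a=21, p=21, q=1
  k=1: a=3, p=64, q=3
  k=2: a=3, p=213, q=10
  k=3: a=1, p=277, q=13
  k=4: a=2, p=767, q=36

767/36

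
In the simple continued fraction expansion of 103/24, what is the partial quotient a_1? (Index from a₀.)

3

103 = 4·24 + 7   →  a_0 = 4
24 = 3·7 + 3   →  a_1 = 3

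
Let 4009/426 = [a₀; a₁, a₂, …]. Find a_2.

4009 = 9·426 + 175   →  a_0 = 9
426 = 2·175 + 76   →  a_1 = 2
175 = 2·76 + 23   →  a_2 = 2

2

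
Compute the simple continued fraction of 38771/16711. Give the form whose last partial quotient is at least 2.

38771 = 2·16711 + 5349
16711 = 3·5349 + 664
5349 = 8·664 + 37
664 = 17·37 + 35
37 = 1·35 + 2
35 = 17·2 + 1
2 = 2·1 + 0  (stop)
So 38771/16711 = [2; 3, 8, 17, 1, 17, 2].

[2; 3, 8, 17, 1, 17, 2]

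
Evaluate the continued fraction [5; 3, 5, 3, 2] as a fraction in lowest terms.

Fold from the inside: start with 2/1.
  3 + 1/2 = 7/2
  5 + 2/7 = 37/7
  3 + 7/37 = 118/37
  5 + 37/118 = 627/118

627/118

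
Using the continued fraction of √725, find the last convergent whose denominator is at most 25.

√725 = [26; 1, 12, 2, 12, 1, 52, …] (period length 6).
Convergents:
  p_0/q_0 = 26/1
  p_1/q_1 = 27/1
  p_2/q_2 = 350/13
  p_3/q_3 = 727/27
q_2 = 13 ≤ 25 < 27 = q_3, so the answer is 350/13.

350/13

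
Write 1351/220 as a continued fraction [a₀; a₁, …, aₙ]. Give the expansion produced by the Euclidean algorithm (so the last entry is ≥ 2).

1351 = 6*220 + 31
220 = 7*31 + 3
31 = 10*3 + 1
3 = 3*1 + 0  (stop)
So 1351/220 = [6; 7, 10, 3].

[6; 7, 10, 3]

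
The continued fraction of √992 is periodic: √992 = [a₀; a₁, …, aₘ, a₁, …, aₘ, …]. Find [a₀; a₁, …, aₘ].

[31; 2, 62]

a₀ = ⌊√992⌋ = 31.
With m₀=0, d₀=1 and mₖ₊₁ = dₖaₖ − mₖ, dₖ₊₁ = (n − mₖ₊₁²)/dₖ, aₖ₊₁ = ⌊(a₀+mₖ₊₁)/dₖ₊₁⌋:
  k=1: m=31, d=31, a=2
  k=2: m=31, d=1, a=62
d=1 and a=2a₀=62 at k=2, so the next step gives (m, d) = (31, 31) again — its k=1 value — and the period has length 2.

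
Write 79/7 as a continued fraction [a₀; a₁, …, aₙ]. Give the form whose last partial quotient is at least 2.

79 = 11×7 + 2
7 = 3×2 + 1
2 = 2×1 + 0  (stop)
So 79/7 = [11; 3, 2].

[11; 3, 2]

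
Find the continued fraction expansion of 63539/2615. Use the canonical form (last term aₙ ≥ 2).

63539 = 24×2615 + 779
2615 = 3×779 + 278
779 = 2×278 + 223
278 = 1×223 + 55
223 = 4×55 + 3
55 = 18×3 + 1
3 = 3×1 + 0  (stop)
So 63539/2615 = [24; 3, 2, 1, 4, 18, 3].

[24; 3, 2, 1, 4, 18, 3]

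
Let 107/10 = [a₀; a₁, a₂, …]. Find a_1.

1

107 = 10·10 + 7   →  a_0 = 10
10 = 1·7 + 3   →  a_1 = 1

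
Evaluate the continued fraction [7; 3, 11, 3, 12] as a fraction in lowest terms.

Fold from the inside: start with 12/1.
  3 + 1/12 = 37/12
  11 + 12/37 = 419/37
  3 + 37/419 = 1294/419
  7 + 419/1294 = 9477/1294

9477/1294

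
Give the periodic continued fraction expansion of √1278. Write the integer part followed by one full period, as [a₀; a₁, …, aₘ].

[35; 1, 2, 1, 70]

a₀ = ⌊√1278⌋ = 35.
With m₀=0, d₀=1 and mₖ₊₁ = dₖaₖ − mₖ, dₖ₊₁ = (n − mₖ₊₁²)/dₖ, aₖ₊₁ = ⌊(a₀+mₖ₊₁)/dₖ₊₁⌋:
  k=1: m=35, d=53, a=1
  k=2: m=18, d=18, a=2
  k=3: m=18, d=53, a=1
  k=4: m=35, d=1, a=70
d=1 and a=2a₀=70 at k=4, so the next step gives (m, d) = (35, 53) again — its k=1 value — and the period has length 4.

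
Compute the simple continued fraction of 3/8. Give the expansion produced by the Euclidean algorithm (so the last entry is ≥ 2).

[0; 2, 1, 2]

3 = 0*8 + 3
8 = 2*3 + 2
3 = 1*2 + 1
2 = 2*1 + 0  (stop)
So 3/8 = [0; 2, 1, 2].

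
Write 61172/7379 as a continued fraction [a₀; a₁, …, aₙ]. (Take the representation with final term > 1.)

61172 = 8×7379 + 2140
7379 = 3×2140 + 959
2140 = 2×959 + 222
959 = 4×222 + 71
222 = 3×71 + 9
71 = 7×9 + 8
9 = 1×8 + 1
8 = 8×1 + 0  (stop)
So 61172/7379 = [8; 3, 2, 4, 3, 7, 1, 8].

[8; 3, 2, 4, 3, 7, 1, 8]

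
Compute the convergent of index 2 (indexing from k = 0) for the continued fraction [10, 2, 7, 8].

Using pₖ = aₖpₖ₋₁ + pₖ₋₂, qₖ = aₖqₖ₋₁ + qₖ₋₂ (with p₋₁=1, p₋₂=0, q₋₁=0, q₋₂=1):
  k=0: a=10, p=10, q=1
  k=1: a=2, p=21, q=2
  k=2: a=7, p=157, q=15

157/15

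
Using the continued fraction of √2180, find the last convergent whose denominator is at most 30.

√2180 = [46; 1, 2, 4, 2, 1, 92, …] (period length 6).
Convergents:
  p_0/q_0 = 46/1
  p_1/q_1 = 47/1
  p_2/q_2 = 140/3
  p_3/q_3 = 607/13
  p_4/q_4 = 1354/29
  p_5/q_5 = 1961/42
q_4 = 29 ≤ 30 < 42 = q_5, so the answer is 1354/29.

1354/29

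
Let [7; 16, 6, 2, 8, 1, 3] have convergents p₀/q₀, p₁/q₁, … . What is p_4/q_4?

12549/1777

Using pₖ = aₖpₖ₋₁ + pₖ₋₂, qₖ = aₖqₖ₋₁ + qₖ₋₂ (with p₋₁=1, p₋₂=0, q₋₁=0, q₋₂=1):
  k=0: a=7, p=7, q=1
  k=1: a=16, p=113, q=16
  k=2: a=6, p=685, q=97
  k=3: a=2, p=1483, q=210
  k=4: a=8, p=12549, q=1777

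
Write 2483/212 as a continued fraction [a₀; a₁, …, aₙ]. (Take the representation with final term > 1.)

2483 = 11*212 + 151
212 = 1*151 + 61
151 = 2*61 + 29
61 = 2*29 + 3
29 = 9*3 + 2
3 = 1*2 + 1
2 = 2*1 + 0  (stop)
So 2483/212 = [11; 1, 2, 2, 9, 1, 2].

[11; 1, 2, 2, 9, 1, 2]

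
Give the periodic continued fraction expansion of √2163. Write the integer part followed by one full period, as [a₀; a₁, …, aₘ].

a₀ = ⌊√2163⌋ = 46.
With m₀=0, d₀=1 and mₖ₊₁ = dₖaₖ − mₖ, dₖ₊₁ = (n − mₖ₊₁²)/dₖ, aₖ₊₁ = ⌊(a₀+mₖ₊₁)/dₖ₊₁⌋:
  k=1: m=46, d=47, a=1
  k=2: m=1, d=46, a=1
  k=3: m=45, d=3, a=30
  k=4: m=45, d=46, a=1
  k=5: m=1, d=47, a=1
  k=6: m=46, d=1, a=92
d=1 and a=2a₀=92 at k=6, so the next step gives (m, d) = (46, 47) again — its k=1 value — and the period has length 6.

[46; 1, 1, 30, 1, 1, 92]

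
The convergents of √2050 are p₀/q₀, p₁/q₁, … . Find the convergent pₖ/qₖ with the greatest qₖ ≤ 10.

317/7

√2050 = [45; 3, 1, 1, 1, 1, 3, 90, …] (period length 7).
Convergents:
  p_0/q_0 = 45/1
  p_1/q_1 = 136/3
  p_2/q_2 = 181/4
  p_3/q_3 = 317/7
  p_4/q_4 = 498/11
q_3 = 7 ≤ 10 < 11 = q_4, so the answer is 317/7.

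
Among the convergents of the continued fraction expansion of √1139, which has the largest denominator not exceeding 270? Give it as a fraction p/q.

√1139 = [33; 1, 2, 1, 66, …] (period length 4).
Convergents:
  p_0/q_0 = 33/1
  p_1/q_1 = 34/1
  p_2/q_2 = 101/3
  p_3/q_3 = 135/4
  p_4/q_4 = 9011/267
  p_5/q_5 = 9146/271
q_4 = 267 ≤ 270 < 271 = q_5, so the answer is 9011/267.

9011/267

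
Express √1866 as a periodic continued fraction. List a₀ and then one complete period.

[43; 5, 14, 5, 86]

a₀ = ⌊√1866⌋ = 43.
With m₀=0, d₀=1 and mₖ₊₁ = dₖaₖ − mₖ, dₖ₊₁ = (n − mₖ₊₁²)/dₖ, aₖ₊₁ = ⌊(a₀+mₖ₊₁)/dₖ₊₁⌋:
  k=1: m=43, d=17, a=5
  k=2: m=42, d=6, a=14
  k=3: m=42, d=17, a=5
  k=4: m=43, d=1, a=86
d=1 and a=2a₀=86 at k=4, so the next step gives (m, d) = (43, 17) again — its k=1 value — and the period has length 4.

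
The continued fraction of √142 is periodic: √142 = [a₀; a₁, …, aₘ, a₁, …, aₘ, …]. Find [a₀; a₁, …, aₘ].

a₀ = ⌊√142⌋ = 11.
With m₀=0, d₀=1 and mₖ₊₁ = dₖaₖ − mₖ, dₖ₊₁ = (n − mₖ₊₁²)/dₖ, aₖ₊₁ = ⌊(a₀+mₖ₊₁)/dₖ₊₁⌋:
  k=1: m=11, d=21, a=1
  k=2: m=10, d=2, a=10
  k=3: m=10, d=21, a=1
  k=4: m=11, d=1, a=22
d=1 and a=2a₀=22 at k=4, so the next step gives (m, d) = (11, 21) again — its k=1 value — and the period has length 4.

[11; 1, 10, 1, 22]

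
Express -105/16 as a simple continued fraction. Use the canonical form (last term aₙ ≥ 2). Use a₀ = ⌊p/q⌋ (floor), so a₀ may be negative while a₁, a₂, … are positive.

-105 = -7×16 + 7
16 = 2×7 + 2
7 = 3×2 + 1
2 = 2×1 + 0  (stop)
So -105/16 = [-7; 2, 3, 2].

[-7; 2, 3, 2]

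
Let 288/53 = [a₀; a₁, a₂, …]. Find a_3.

3

288 = 5·53 + 23   →  a_0 = 5
53 = 2·23 + 7   →  a_1 = 2
23 = 3·7 + 2   →  a_2 = 3
7 = 3·2 + 1   →  a_3 = 3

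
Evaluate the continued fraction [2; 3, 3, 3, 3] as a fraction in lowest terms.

251/109

Using pₖ = aₖpₖ₋₁ + pₖ₋₂ and qₖ = aₖqₖ₋₁ + qₖ₋₂:
  k=0: a=2, p=2, q=1
  k=1: a=3, p=7, q=3
  k=2: a=3, p=23, q=10
  k=3: a=3, p=76, q=33
  k=4: a=3, p=251, q=109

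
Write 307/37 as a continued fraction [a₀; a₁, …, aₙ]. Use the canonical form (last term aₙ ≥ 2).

307 = 8*37 + 11
37 = 3*11 + 4
11 = 2*4 + 3
4 = 1*3 + 1
3 = 3*1 + 0  (stop)
So 307/37 = [8; 3, 2, 1, 3].

[8; 3, 2, 1, 3]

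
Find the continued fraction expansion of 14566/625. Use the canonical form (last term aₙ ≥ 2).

[23; 3, 3, 1, 2, 17]

14566 = 23*625 + 191
625 = 3*191 + 52
191 = 3*52 + 35
52 = 1*35 + 17
35 = 2*17 + 1
17 = 17*1 + 0  (stop)
So 14566/625 = [23; 3, 3, 1, 2, 17].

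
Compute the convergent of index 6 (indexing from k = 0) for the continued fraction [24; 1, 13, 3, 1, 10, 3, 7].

47267/1896

Using pₖ = aₖpₖ₋₁ + pₖ₋₂, qₖ = aₖqₖ₋₁ + qₖ₋₂ (with p₋₁=1, p₋₂=0, q₋₁=0, q₋₂=1):
  k=0: a=24, p=24, q=1
  k=1: a=1, p=25, q=1
  k=2: a=13, p=349, q=14
  k=3: a=3, p=1072, q=43
  k=4: a=1, p=1421, q=57
  k=5: a=10, p=15282, q=613
  k=6: a=3, p=47267, q=1896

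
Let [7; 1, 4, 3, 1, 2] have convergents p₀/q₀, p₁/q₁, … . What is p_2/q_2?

39/5

Using pₖ = aₖpₖ₋₁ + pₖ₋₂, qₖ = aₖqₖ₋₁ + qₖ₋₂ (with p₋₁=1, p₋₂=0, q₋₁=0, q₋₂=1):
  k=0: a=7, p=7, q=1
  k=1: a=1, p=8, q=1
  k=2: a=4, p=39, q=5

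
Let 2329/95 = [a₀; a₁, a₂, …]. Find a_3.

2329 = 24·95 + 49   →  a_0 = 24
95 = 1·49 + 46   →  a_1 = 1
49 = 1·46 + 3   →  a_2 = 1
46 = 15·3 + 1   →  a_3 = 15

15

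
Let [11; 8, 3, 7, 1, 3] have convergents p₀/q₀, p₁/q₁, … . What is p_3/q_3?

2035/183

Using pₖ = aₖpₖ₋₁ + pₖ₋₂, qₖ = aₖqₖ₋₁ + qₖ₋₂ (with p₋₁=1, p₋₂=0, q₋₁=0, q₋₂=1):
  k=0: a=11, p=11, q=1
  k=1: a=8, p=89, q=8
  k=2: a=3, p=278, q=25
  k=3: a=7, p=2035, q=183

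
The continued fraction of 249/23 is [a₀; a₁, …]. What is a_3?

1

249 = 10·23 + 19   →  a_0 = 10
23 = 1·19 + 4   →  a_1 = 1
19 = 4·4 + 3   →  a_2 = 4
4 = 1·3 + 1   →  a_3 = 1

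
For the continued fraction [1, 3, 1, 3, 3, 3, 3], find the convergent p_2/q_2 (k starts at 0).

Using pₖ = aₖpₖ₋₁ + pₖ₋₂, qₖ = aₖqₖ₋₁ + qₖ₋₂ (with p₋₁=1, p₋₂=0, q₋₁=0, q₋₂=1):
  k=0: a=1, p=1, q=1
  k=1: a=3, p=4, q=3
  k=2: a=1, p=5, q=4

5/4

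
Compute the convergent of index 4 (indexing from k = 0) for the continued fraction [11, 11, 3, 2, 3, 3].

3005/271

Using pₖ = aₖpₖ₋₁ + pₖ₋₂, qₖ = aₖqₖ₋₁ + qₖ₋₂ (with p₋₁=1, p₋₂=0, q₋₁=0, q₋₂=1):
  k=0: a=11, p=11, q=1
  k=1: a=11, p=122, q=11
  k=2: a=3, p=377, q=34
  k=3: a=2, p=876, q=79
  k=4: a=3, p=3005, q=271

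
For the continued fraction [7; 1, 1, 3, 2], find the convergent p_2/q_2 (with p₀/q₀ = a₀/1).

Using pₖ = aₖpₖ₋₁ + pₖ₋₂, qₖ = aₖqₖ₋₁ + qₖ₋₂ (with p₋₁=1, p₋₂=0, q₋₁=0, q₋₂=1):
  k=0: a=7, p=7, q=1
  k=1: a=1, p=8, q=1
  k=2: a=1, p=15, q=2

15/2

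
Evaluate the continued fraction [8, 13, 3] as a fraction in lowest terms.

323/40

Using pₖ = aₖpₖ₋₁ + pₖ₋₂ and qₖ = aₖqₖ₋₁ + qₖ₋₂:
  k=0: a=8, p=8, q=1
  k=1: a=13, p=105, q=13
  k=2: a=3, p=323, q=40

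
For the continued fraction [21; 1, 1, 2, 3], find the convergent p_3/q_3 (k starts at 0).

Using pₖ = aₖpₖ₋₁ + pₖ₋₂, qₖ = aₖqₖ₋₁ + qₖ₋₂ (with p₋₁=1, p₋₂=0, q₋₁=0, q₋₂=1):
  k=0: a=21, p=21, q=1
  k=1: a=1, p=22, q=1
  k=2: a=1, p=43, q=2
  k=3: a=2, p=108, q=5

108/5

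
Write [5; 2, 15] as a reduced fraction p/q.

170/31

Using pₖ = aₖpₖ₋₁ + pₖ₋₂ and qₖ = aₖqₖ₋₁ + qₖ₋₂:
  k=0: a=5, p=5, q=1
  k=1: a=2, p=11, q=2
  k=2: a=15, p=170, q=31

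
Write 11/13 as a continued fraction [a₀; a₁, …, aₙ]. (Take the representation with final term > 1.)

11 = 0*13 + 11
13 = 1*11 + 2
11 = 5*2 + 1
2 = 2*1 + 0  (stop)
So 11/13 = [0; 1, 5, 2].

[0; 1, 5, 2]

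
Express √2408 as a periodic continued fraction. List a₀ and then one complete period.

[49; 14, 98]

a₀ = ⌊√2408⌋ = 49.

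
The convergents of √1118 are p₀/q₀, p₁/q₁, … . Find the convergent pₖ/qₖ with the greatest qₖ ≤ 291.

4213/126

√1118 = [33; 2, 3, 2, 3, 2, 66, …] (period length 6).
Convergents:
  p_0/q_0 = 33/1
  p_1/q_1 = 67/2
  p_2/q_2 = 234/7
  p_3/q_3 = 535/16
  p_4/q_4 = 1839/55
  p_5/q_5 = 4213/126
  p_6/q_6 = 279897/8371
q_5 = 126 ≤ 291 < 8371 = q_6, so the answer is 4213/126.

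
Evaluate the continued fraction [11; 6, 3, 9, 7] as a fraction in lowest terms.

14037/1258

Fold from the inside: start with 7/1.
  9 + 1/7 = 64/7
  3 + 7/64 = 199/64
  6 + 64/199 = 1258/199
  11 + 199/1258 = 14037/1258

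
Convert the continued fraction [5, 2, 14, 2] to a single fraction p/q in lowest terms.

329/60

Using pₖ = aₖpₖ₋₁ + pₖ₋₂ and qₖ = aₖqₖ₋₁ + qₖ₋₂:
  k=0: a=5, p=5, q=1
  k=1: a=2, p=11, q=2
  k=2: a=14, p=159, q=29
  k=3: a=2, p=329, q=60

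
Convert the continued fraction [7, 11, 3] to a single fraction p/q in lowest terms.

Using pₖ = aₖpₖ₋₁ + pₖ₋₂ and qₖ = aₖqₖ₋₁ + qₖ₋₂:
  k=0: a=7, p=7, q=1
  k=1: a=11, p=78, q=11
  k=2: a=3, p=241, q=34

241/34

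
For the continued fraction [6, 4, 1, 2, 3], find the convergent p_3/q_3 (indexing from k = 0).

Using pₖ = aₖpₖ₋₁ + pₖ₋₂, qₖ = aₖqₖ₋₁ + qₖ₋₂ (with p₋₁=1, p₋₂=0, q₋₁=0, q₋₂=1):
  k=0: a=6, p=6, q=1
  k=1: a=4, p=25, q=4
  k=2: a=1, p=31, q=5
  k=3: a=2, p=87, q=14

87/14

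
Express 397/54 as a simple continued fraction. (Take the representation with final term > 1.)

[7; 2, 1, 5, 3]

397 = 7·54 + 19
54 = 2·19 + 16
19 = 1·16 + 3
16 = 5·3 + 1
3 = 3·1 + 0  (stop)
So 397/54 = [7; 2, 1, 5, 3].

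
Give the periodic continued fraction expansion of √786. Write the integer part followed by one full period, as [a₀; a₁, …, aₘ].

a₀ = ⌊√786⌋ = 28.
With m₀=0, d₀=1 and mₖ₊₁ = dₖaₖ − mₖ, dₖ₊₁ = (n − mₖ₊₁²)/dₖ, aₖ₊₁ = ⌊(a₀+mₖ₊₁)/dₖ₊₁⌋:
  k=1: m=28, d=2, a=28
  k=2: m=28, d=1, a=56
d=1 and a=2a₀=56 at k=2, so the next step gives (m, d) = (28, 2) again — its k=1 value — and the period has length 2.

[28; 28, 56]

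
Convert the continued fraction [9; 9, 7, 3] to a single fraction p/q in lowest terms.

Using pₖ = aₖpₖ₋₁ + pₖ₋₂ and qₖ = aₖqₖ₋₁ + qₖ₋₂:
  k=0: a=9, p=9, q=1
  k=1: a=9, p=82, q=9
  k=2: a=7, p=583, q=64
  k=3: a=3, p=1831, q=201

1831/201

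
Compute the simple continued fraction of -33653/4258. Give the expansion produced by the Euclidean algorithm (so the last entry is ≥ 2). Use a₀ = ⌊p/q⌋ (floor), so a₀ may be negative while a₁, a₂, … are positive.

[-8; 10, 2, 1, 3, 2, 16]

-33653 = -8×4258 + 411
4258 = 10×411 + 148
411 = 2×148 + 115
148 = 1×115 + 33
115 = 3×33 + 16
33 = 2×16 + 1
16 = 16×1 + 0  (stop)
So -33653/4258 = [-8; 10, 2, 1, 3, 2, 16].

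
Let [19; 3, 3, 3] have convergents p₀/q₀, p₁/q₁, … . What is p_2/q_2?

193/10

Using pₖ = aₖpₖ₋₁ + pₖ₋₂, qₖ = aₖqₖ₋₁ + qₖ₋₂ (with p₋₁=1, p₋₂=0, q₋₁=0, q₋₂=1):
  k=0: a=19, p=19, q=1
  k=1: a=3, p=58, q=3
  k=2: a=3, p=193, q=10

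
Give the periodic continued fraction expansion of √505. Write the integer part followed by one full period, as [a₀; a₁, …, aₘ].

[22; 2, 8, 2, 44]

a₀ = ⌊√505⌋ = 22.
With m₀=0, d₀=1 and mₖ₊₁ = dₖaₖ − mₖ, dₖ₊₁ = (n − mₖ₊₁²)/dₖ, aₖ₊₁ = ⌊(a₀+mₖ₊₁)/dₖ₊₁⌋:
  k=1: m=22, d=21, a=2
  k=2: m=20, d=5, a=8
  k=3: m=20, d=21, a=2
  k=4: m=22, d=1, a=44
d=1 and a=2a₀=44 at k=4, so the next step gives (m, d) = (22, 21) again — its k=1 value — and the period has length 4.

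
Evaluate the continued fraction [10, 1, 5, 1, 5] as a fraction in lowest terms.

Fold from the inside: start with 5/1.
  1 + 1/5 = 6/5
  5 + 5/6 = 35/6
  1 + 6/35 = 41/35
  10 + 35/41 = 445/41

445/41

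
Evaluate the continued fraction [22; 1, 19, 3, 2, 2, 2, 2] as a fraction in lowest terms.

Fold from the inside: start with 2/1.
  2 + 1/2 = 5/2
  2 + 2/5 = 12/5
  2 + 5/12 = 29/12
  3 + 12/29 = 99/29
  19 + 29/99 = 1910/99
  1 + 99/1910 = 2009/1910
  22 + 1910/2009 = 46108/2009

46108/2009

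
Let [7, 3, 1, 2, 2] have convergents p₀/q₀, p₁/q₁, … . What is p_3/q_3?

80/11

Using pₖ = aₖpₖ₋₁ + pₖ₋₂, qₖ = aₖqₖ₋₁ + qₖ₋₂ (with p₋₁=1, p₋₂=0, q₋₁=0, q₋₂=1):
  k=0: a=7, p=7, q=1
  k=1: a=3, p=22, q=3
  k=2: a=1, p=29, q=4
  k=3: a=2, p=80, q=11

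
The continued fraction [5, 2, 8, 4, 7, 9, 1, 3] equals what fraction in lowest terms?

109718/20053

Fold from the inside: start with 3/1.
  1 + 1/3 = 4/3
  9 + 3/4 = 39/4
  7 + 4/39 = 277/39
  4 + 39/277 = 1147/277
  8 + 277/1147 = 9453/1147
  2 + 1147/9453 = 20053/9453
  5 + 9453/20053 = 109718/20053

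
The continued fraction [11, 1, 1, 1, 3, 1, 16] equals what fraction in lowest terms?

2736/235

Using pₖ = aₖpₖ₋₁ + pₖ₋₂ and qₖ = aₖqₖ₋₁ + qₖ₋₂:
  k=0: a=11, p=11, q=1
  k=1: a=1, p=12, q=1
  k=2: a=1, p=23, q=2
  k=3: a=1, p=35, q=3
  k=4: a=3, p=128, q=11
  k=5: a=1, p=163, q=14
  k=6: a=16, p=2736, q=235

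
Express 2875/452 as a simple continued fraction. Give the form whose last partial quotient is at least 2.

[6; 2, 1, 3, 2, 2, 7]

2875 = 6*452 + 163
452 = 2*163 + 126
163 = 1*126 + 37
126 = 3*37 + 15
37 = 2*15 + 7
15 = 2*7 + 1
7 = 7*1 + 0  (stop)
So 2875/452 = [6; 2, 1, 3, 2, 2, 7].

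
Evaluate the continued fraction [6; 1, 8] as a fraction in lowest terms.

62/9

Fold from the inside: start with 8/1.
  1 + 1/8 = 9/8
  6 + 8/9 = 62/9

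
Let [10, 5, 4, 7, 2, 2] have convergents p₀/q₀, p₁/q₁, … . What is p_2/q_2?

214/21

Using pₖ = aₖpₖ₋₁ + pₖ₋₂, qₖ = aₖqₖ₋₁ + qₖ₋₂ (with p₋₁=1, p₋₂=0, q₋₁=0, q₋₂=1):
  k=0: a=10, p=10, q=1
  k=1: a=5, p=51, q=5
  k=2: a=4, p=214, q=21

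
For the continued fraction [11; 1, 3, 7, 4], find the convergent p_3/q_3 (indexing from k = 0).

341/29

Using pₖ = aₖpₖ₋₁ + pₖ₋₂, qₖ = aₖqₖ₋₁ + qₖ₋₂ (with p₋₁=1, p₋₂=0, q₋₁=0, q₋₂=1):
  k=0: a=11, p=11, q=1
  k=1: a=1, p=12, q=1
  k=2: a=3, p=47, q=4
  k=3: a=7, p=341, q=29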